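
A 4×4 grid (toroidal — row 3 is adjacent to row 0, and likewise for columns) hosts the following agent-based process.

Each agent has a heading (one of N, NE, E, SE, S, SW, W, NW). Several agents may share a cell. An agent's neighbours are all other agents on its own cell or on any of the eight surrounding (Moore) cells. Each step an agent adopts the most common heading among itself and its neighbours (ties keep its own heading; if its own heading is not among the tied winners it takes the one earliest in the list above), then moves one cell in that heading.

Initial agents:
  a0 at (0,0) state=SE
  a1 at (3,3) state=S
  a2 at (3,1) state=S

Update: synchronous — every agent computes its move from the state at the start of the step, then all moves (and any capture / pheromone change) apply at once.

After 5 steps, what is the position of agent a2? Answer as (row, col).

t=1: a0@(1,0):S a1@(0,3):S a2@(0,1):S
t=2: a0@(2,0):S a1@(1,3):S a2@(1,1):S
t=3: a0@(3,0):S a1@(2,3):S a2@(2,1):S
t=4: a0@(0,0):S a1@(3,3):S a2@(3,1):S
t=5: a0@(1,0):S a1@(0,3):S a2@(0,1):S

(0, 1)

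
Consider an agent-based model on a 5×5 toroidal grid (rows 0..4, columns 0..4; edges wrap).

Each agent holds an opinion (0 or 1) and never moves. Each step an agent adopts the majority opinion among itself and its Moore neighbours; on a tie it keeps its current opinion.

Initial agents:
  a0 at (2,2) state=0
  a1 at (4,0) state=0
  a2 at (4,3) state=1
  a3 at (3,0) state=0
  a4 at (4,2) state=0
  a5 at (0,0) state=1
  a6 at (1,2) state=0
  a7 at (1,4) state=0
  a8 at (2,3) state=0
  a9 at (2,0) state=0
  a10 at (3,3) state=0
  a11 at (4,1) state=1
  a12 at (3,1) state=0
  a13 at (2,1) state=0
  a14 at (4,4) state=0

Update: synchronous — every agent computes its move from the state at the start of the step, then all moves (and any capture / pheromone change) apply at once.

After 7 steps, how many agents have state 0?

15

t=1: a0@(2,2):0 a1@(4,0):0 a2@(4,3):0 a3@(3,0):0 a4@(4,2):0 a5@(0,0):0 a6@(1,2):0 a7@(1,4):0 a8@(2,3):0 a9@(2,0):0 a10@(3,3):0 a11@(4,1):0 a12@(3,1):0 a13@(2,1):0 a14@(4,4):0
t=2: (unchanged — steady state)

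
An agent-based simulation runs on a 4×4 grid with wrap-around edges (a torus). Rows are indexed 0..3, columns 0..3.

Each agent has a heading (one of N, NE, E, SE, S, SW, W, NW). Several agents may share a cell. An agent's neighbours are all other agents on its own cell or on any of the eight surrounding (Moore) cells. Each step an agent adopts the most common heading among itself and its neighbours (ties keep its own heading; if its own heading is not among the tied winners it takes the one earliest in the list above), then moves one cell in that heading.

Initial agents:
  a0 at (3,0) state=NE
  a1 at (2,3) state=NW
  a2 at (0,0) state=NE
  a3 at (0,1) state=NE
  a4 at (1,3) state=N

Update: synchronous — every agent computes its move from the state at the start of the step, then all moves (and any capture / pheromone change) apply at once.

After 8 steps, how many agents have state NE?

t=1: a0@(2,1):NE a1@(1,2):NW a2@(3,1):NE a3@(3,2):NE a4@(0,3):N
t=2: a0@(1,2):NE a1@(0,1):NW a2@(2,2):NE a3@(2,3):NE a4@(3,3):N
t=3: a0@(0,3):NE a1@(3,0):NW a2@(1,3):NE a3@(1,0):NE a4@(2,0):NE
t=4: a0@(3,0):NE a1@(2,1):NE a2@(0,0):NE a3@(0,1):NE a4@(1,1):NE
t=5: a0@(2,1):NE a1@(1,2):NE a2@(3,1):NE a3@(3,2):NE a4@(0,2):NE
t=6: a0@(1,2):NE a1@(0,3):NE a2@(2,2):NE a3@(2,3):NE a4@(3,3):NE
t=7: a0@(0,3):NE a1@(3,0):NE a2@(1,3):NE a3@(1,0):NE a4@(2,0):NE
t=8: a0@(3,0):NE a1@(2,1):NE a2@(0,0):NE a3@(0,1):NE a4@(1,1):NE

5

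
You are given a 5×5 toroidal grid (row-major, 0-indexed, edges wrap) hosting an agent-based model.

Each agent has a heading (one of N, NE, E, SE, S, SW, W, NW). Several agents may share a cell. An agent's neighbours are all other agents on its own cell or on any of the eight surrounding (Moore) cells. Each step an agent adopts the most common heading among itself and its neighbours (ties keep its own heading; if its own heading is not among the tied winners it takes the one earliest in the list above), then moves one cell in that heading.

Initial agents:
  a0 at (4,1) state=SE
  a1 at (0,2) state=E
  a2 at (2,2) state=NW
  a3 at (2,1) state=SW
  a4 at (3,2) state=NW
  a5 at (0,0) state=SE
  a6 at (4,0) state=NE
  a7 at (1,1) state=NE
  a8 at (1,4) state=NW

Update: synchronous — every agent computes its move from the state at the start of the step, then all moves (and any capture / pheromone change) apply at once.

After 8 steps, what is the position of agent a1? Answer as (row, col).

(4, 3)

t=1: a0@(0,2):SE a1@(0,3):E a2@(1,1):NW a3@(1,0):NW a4@(2,1):NW a5@(1,1):SE a6@(0,1):SE a7@(0,2):NE a8@(0,3):NW
t=2: a0@(1,3):SE a1@(0,4):E a2@(0,0):NW a3@(0,4):NW a4@(1,0):NW a5@(2,2):SE a6@(1,2):SE a7@(1,3):SE a8@(4,2):NW
t=3: a0@(2,4):SE a1@(4,3):NW a2@(4,4):NW a3@(4,3):NW a4@(0,4):NW a5@(3,3):SE a6@(2,3):SE a7@(2,4):SE a8@(3,1):NW
t=4: a0@(3,0):SE a1@(3,2):NW a2@(3,3):NW a3@(3,2):NW a4@(4,3):NW a5@(4,4):SE a6@(3,4):SE a7@(3,0):SE a8@(2,0):NW
t=5: a0@(4,1):SE a1@(2,1):NW a2@(2,2):NW a3@(2,1):NW a4@(3,2):NW a5@(0,0):SE a6@(4,0):SE a7@(4,1):SE a8@(3,1):SE
t=6: a0@(0,2):SE a1@(1,0):NW a2@(1,1):NW a3@(1,0):NW a4@(2,1):NW a5@(1,1):SE a6@(0,1):SE a7@(0,2):SE a8@(4,2):SE
t=7: a0@(1,3):SE a1@(0,4):NW a2@(0,0):NW a3@(0,4):NW a4@(1,0):NW a5@(2,2):SE a6@(1,2):SE a7@(1,3):SE a8@(0,3):SE
t=8: a0@(2,4):SE a1@(4,3):NW a2@(4,4):NW a3@(4,3):NW a4@(0,4):NW a5@(3,3):SE a6@(2,3):SE a7@(2,4):SE a8@(1,4):SE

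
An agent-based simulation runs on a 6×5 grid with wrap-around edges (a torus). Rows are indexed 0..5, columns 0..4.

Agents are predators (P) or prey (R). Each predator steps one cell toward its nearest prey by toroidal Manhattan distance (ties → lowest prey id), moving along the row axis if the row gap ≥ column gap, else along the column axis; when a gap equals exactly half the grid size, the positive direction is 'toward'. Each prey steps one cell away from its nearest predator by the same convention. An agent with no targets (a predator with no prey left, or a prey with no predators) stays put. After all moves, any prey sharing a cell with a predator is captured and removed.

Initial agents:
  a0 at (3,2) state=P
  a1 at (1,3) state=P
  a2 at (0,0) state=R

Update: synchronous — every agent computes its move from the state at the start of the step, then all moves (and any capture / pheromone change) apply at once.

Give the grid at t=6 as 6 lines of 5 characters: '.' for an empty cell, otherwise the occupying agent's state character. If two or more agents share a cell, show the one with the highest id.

t=1: a0@(4,2):P a1@(1,4):P a2@(0,1):R
t=2: a0@(5,2):P a1@(1,0):P a2@(1,1):R
t=3: a0@(0,2):P a1@(1,1):P a2@(1,2):R
t=4: a0@(1,2):P a1@(1,2):P a2@(2,2):R
t=5: a0@(2,2):P a1@(2,2):P a2@(3,2):R
t=6: a0@(3,2):P a1@(3,2):P a2@(4,2):R

.....
.....
.....
..P..
..R..
.....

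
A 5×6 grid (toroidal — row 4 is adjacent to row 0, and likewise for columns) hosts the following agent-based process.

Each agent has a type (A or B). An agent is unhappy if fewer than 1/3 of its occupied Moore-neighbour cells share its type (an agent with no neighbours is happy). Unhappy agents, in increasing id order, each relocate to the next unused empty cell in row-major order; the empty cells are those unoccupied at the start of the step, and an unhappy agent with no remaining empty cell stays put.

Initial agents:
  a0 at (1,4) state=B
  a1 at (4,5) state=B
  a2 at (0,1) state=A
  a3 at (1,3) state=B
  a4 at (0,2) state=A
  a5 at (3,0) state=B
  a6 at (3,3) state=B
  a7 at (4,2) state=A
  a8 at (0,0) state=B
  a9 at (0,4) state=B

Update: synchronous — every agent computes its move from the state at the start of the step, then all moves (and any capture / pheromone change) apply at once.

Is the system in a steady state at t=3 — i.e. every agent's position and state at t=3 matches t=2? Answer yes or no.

t=1: a0@(1,4):B a1@(4,5):B a2@(0,1):A a3@(1,3):B a4@(0,2):A a5@(3,0):B a6@(0,3):B a7@(4,2):A a8@(0,0):B a9@(0,4):B
t=2: (unchanged — steady state)

yes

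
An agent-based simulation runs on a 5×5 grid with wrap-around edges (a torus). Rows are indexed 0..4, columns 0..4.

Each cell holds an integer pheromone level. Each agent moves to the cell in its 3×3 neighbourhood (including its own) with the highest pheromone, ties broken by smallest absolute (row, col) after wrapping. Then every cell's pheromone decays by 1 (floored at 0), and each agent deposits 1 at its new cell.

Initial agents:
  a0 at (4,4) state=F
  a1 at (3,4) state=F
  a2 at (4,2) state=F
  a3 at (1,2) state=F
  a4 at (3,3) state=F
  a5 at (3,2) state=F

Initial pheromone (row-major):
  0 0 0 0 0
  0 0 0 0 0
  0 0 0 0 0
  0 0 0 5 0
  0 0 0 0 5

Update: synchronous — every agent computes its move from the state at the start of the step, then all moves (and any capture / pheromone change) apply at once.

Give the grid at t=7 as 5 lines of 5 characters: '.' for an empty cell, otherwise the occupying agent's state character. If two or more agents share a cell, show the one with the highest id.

t=1: a0@(3,3) a1@(3,3) a2@(3,3) a3@(0,1) a4@(3,3) a5@(3,3) | pheromone: 0 1 0 0 0 / 0 0 0 0 0 / 0 0 0 0 0 / 0 0 0 9 0 / 0 0 0 0 4
t=2: a0@(3,3) a1@(3,3) a2@(3,3) a3@(0,1) a4@(3,3) a5@(3,3) | pheromone: 0 1 0 0 0 / 0 0 0 0 0 / 0 0 0 0 0 / 0 0 0 13 0 / 0 0 0 0 3
t=3: a0@(3,3) a1@(3,3) a2@(3,3) a3@(0,1) a4@(3,3) a5@(3,3) | pheromone: 0 1 0 0 0 / 0 0 0 0 0 / 0 0 0 0 0 / 0 0 0 17 0 / 0 0 0 0 2
t=4: a0@(3,3) a1@(3,3) a2@(3,3) a3@(0,1) a4@(3,3) a5@(3,3) | pheromone: 0 1 0 0 0 / 0 0 0 0 0 / 0 0 0 0 0 / 0 0 0 21 0 / 0 0 0 0 1
t=5: a0@(3,3) a1@(3,3) a2@(3,3) a3@(0,1) a4@(3,3) a5@(3,3) | pheromone: 0 1 0 0 0 / 0 0 0 0 0 / 0 0 0 0 0 / 0 0 0 25 0 / 0 0 0 0 0
t=6: a0@(3,3) a1@(3,3) a2@(3,3) a3@(0,1) a4@(3,3) a5@(3,3) | pheromone: 0 1 0 0 0 / 0 0 0 0 0 / 0 0 0 0 0 / 0 0 0 29 0 / 0 0 0 0 0
t=7: a0@(3,3) a1@(3,3) a2@(3,3) a3@(0,1) a4@(3,3) a5@(3,3) | pheromone: 0 1 0 0 0 / 0 0 0 0 0 / 0 0 0 0 0 / 0 0 0 33 0 / 0 0 0 0 0

.F...
.....
.....
...F.
.....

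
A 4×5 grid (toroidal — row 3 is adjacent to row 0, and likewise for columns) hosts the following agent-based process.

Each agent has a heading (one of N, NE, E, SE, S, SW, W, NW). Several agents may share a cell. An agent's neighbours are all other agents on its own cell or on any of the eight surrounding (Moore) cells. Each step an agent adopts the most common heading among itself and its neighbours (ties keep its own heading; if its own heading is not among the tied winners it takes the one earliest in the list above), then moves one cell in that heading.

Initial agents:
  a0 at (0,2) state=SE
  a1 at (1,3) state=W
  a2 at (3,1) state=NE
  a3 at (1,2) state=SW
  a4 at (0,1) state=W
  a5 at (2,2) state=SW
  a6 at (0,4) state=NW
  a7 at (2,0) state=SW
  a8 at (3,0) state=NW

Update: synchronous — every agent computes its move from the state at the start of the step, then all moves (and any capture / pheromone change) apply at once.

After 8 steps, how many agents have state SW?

9

t=1: a0@(0,1):W a1@(2,2):SW a2@(0,0):SW a3@(2,1):SW a4@(0,0):W a5@(3,1):SW a6@(3,3):NW a7@(3,4):SW a8@(2,4):NW
t=2: a0@(0,0):W a1@(3,1):SW a2@(1,4):SW a3@(3,0):SW a4@(1,4):SW a5@(0,0):SW a6@(2,2):NW a7@(0,3):SW a8@(1,3):NW
t=3: a0@(1,4):SW a1@(0,0):SW a2@(2,3):SW a3@(0,4):SW a4@(2,3):SW a5@(1,4):SW a6@(1,1):NW a7@(1,2):SW a8@(2,2):SW
t=4: a0@(2,3):SW a1@(1,4):SW a2@(3,2):SW a3@(1,3):SW a4@(3,2):SW a5@(2,3):SW a6@(2,0):SW a7@(2,1):SW a8@(3,1):SW
t=5: a0@(3,2):SW a1@(2,3):SW a2@(0,1):SW a3@(2,2):SW a4@(0,1):SW a5@(3,2):SW a6@(3,4):SW a7@(3,0):SW a8@(0,0):SW
t=6: a0@(0,1):SW a1@(3,2):SW a2@(1,0):SW a3@(3,1):SW a4@(1,0):SW a5@(0,1):SW a6@(0,3):SW a7@(0,4):SW a8@(1,4):SW
t=7: a0@(1,0):SW a1@(0,1):SW a2@(2,4):SW a3@(0,0):SW a4@(2,4):SW a5@(1,0):SW a6@(1,2):SW a7@(1,3):SW a8@(2,3):SW
t=8: a0@(2,4):SW a1@(1,0):SW a2@(3,3):SW a3@(1,4):SW a4@(3,3):SW a5@(2,4):SW a6@(2,1):SW a7@(2,2):SW a8@(3,2):SW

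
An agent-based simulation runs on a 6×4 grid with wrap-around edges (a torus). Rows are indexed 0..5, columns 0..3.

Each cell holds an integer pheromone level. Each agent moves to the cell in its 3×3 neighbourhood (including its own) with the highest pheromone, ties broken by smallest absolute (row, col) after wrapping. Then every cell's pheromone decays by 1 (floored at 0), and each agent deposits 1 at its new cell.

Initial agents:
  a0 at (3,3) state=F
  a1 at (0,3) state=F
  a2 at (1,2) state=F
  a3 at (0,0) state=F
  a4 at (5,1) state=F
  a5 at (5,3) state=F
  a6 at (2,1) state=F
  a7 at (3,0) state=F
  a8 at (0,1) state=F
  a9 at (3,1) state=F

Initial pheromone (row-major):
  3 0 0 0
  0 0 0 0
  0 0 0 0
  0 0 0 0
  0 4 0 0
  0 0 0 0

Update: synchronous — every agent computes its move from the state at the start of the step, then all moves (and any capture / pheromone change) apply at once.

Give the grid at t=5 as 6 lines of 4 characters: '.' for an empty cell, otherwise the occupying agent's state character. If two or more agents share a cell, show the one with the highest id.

F...
....
....
....
.F..
....

t=1: a0@(2,0) a1@(0,0) a2@(0,1) a3@(0,0) a4@(4,1) a5@(0,0) a6@(1,0) a7@(4,1) a8@(0,0) a9@(4,1) | pheromone: 6 1 0 0 / 1 0 0 0 / 1 0 0 0 / 0 0 0 0 / 0 6 0 0 / 0 0 0 0
t=2: a0@(1,0) a1@(0,0) a2@(0,0) a3@(0,0) a4@(4,1) a5@(0,0) a6@(0,0) a7@(4,1) a8@(0,0) a9@(4,1) | pheromone: 11 0 0 0 / 1 0 0 0 / 0 0 0 0 / 0 0 0 0 / 0 8 0 0 / 0 0 0 0
t=3: a0@(0,0) a1@(0,0) a2@(0,0) a3@(0,0) a4@(4,1) a5@(0,0) a6@(0,0) a7@(4,1) a8@(0,0) a9@(4,1) | pheromone: 17 0 0 0 / 0 0 0 0 / 0 0 0 0 / 0 0 0 0 / 0 10 0 0 / 0 0 0 0
t=4: a0@(0,0) a1@(0,0) a2@(0,0) a3@(0,0) a4@(4,1) a5@(0,0) a6@(0,0) a7@(4,1) a8@(0,0) a9@(4,1) | pheromone: 23 0 0 0 / 0 0 0 0 / 0 0 0 0 / 0 0 0 0 / 0 12 0 0 / 0 0 0 0
t=5: a0@(0,0) a1@(0,0) a2@(0,0) a3@(0,0) a4@(4,1) a5@(0,0) a6@(0,0) a7@(4,1) a8@(0,0) a9@(4,1) | pheromone: 29 0 0 0 / 0 0 0 0 / 0 0 0 0 / 0 0 0 0 / 0 14 0 0 / 0 0 0 0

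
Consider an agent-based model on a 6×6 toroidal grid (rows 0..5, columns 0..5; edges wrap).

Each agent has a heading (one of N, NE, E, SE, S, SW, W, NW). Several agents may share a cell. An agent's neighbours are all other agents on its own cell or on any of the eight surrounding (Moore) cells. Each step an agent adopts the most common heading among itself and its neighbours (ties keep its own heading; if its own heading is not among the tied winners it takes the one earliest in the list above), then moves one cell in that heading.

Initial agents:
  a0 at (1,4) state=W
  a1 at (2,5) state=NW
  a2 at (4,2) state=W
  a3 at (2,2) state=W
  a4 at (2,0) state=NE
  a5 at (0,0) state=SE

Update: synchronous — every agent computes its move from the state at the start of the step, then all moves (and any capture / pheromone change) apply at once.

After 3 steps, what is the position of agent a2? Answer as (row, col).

t=1: a0@(1,3):W a1@(1,4):NW a2@(4,1):W a3@(2,1):W a4@(1,1):NE a5@(1,1):SE
t=2: a0@(1,2):W a1@(0,3):NW a2@(4,0):W a3@(2,0):W a4@(0,2):NE a5@(2,2):SE
t=3: a0@(1,1):W a1@(5,2):NW a2@(4,5):W a3@(2,5):W a4@(5,3):NE a5@(3,3):SE

(4, 5)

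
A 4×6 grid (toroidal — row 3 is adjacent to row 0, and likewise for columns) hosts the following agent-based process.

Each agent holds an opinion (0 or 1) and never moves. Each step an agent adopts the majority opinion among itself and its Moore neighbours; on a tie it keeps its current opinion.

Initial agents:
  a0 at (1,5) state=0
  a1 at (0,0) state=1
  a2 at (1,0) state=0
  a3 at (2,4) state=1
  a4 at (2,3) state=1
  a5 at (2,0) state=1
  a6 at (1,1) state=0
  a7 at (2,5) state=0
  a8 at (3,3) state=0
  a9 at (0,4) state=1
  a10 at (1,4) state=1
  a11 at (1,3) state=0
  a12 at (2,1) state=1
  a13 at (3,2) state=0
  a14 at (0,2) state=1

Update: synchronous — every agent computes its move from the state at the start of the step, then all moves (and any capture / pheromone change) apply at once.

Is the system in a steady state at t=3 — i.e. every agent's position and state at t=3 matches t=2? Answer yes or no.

t=1: a0@(1,5):1 a1@(0,0):0 a2@(1,0):0 a3@(2,4):0 a4@(2,3):1 a5@(2,0):0 a6@(1,1):1 a7@(2,5):0 a8@(3,3):1 a9@(0,4):0 a10@(1,4):1 a11@(1,3):1 a12@(2,1):0 a13@(3,2):1 a14@(0,2):0
t=2: a0@(1,5):0 a1@(0,0):0 a2@(1,0):0 a3@(2,4):1 a4@(2,3):1 a5@(2,0):0 a6@(1,1):0 a7@(2,5):0 a8@(3,3):1 a9@(0,4):1 a10@(1,4):1 a11@(1,3):1 a12@(2,1):0 a13@(3,2):1 a14@(0,2):1
t=3: (unchanged — steady state)

yes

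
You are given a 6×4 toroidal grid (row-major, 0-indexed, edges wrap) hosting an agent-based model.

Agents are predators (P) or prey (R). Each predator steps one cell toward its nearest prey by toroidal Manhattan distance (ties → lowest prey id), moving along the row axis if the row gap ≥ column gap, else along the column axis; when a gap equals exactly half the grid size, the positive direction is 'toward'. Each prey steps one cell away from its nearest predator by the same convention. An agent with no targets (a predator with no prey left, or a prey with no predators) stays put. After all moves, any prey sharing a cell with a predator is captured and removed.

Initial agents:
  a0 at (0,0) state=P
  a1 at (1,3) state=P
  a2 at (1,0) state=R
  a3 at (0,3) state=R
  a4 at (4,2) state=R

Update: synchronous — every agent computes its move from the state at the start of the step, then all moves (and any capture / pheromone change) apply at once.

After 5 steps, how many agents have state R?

3

t=1: a0@(1,0):P a1@(1,0):P a2@(2,0):R a3@(0,2):R a4@(3,2):R
t=2: a0@(2,0):P a1@(2,0):P a2@(3,0):R a3@(0,1):R a4@(4,2):R
t=3: a0@(3,0):P a1@(3,0):P a2@(4,0):R a3@(5,1):R a4@(5,2):R
t=4: a0@(4,0):P a1@(4,0):P a2@(5,0):R a3@(0,1):R a4@(0,2):R
t=5: a0@(5,0):P a1@(5,0):P a2@(0,0):R a3@(1,1):R a4@(1,2):R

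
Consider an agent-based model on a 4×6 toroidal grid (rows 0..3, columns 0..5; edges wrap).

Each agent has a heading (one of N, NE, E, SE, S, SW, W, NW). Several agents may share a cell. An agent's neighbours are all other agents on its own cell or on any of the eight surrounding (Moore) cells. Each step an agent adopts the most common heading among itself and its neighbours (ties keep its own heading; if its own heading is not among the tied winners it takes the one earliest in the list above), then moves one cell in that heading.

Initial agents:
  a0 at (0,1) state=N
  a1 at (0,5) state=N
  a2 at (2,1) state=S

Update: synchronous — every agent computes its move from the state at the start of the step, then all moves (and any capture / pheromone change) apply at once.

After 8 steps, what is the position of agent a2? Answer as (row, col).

(2, 1)

t=1: a0@(3,1):N a1@(3,5):N a2@(3,1):S
t=2: a0@(2,1):N a1@(2,5):N a2@(0,1):S
t=3: a0@(1,1):N a1@(1,5):N a2@(1,1):S
t=4: a0@(0,1):N a1@(0,5):N a2@(2,1):S
t=5: a0@(3,1):N a1@(3,5):N a2@(3,1):S
t=6: a0@(2,1):N a1@(2,5):N a2@(0,1):S
t=7: a0@(1,1):N a1@(1,5):N a2@(1,1):S
t=8: a0@(0,1):N a1@(0,5):N a2@(2,1):S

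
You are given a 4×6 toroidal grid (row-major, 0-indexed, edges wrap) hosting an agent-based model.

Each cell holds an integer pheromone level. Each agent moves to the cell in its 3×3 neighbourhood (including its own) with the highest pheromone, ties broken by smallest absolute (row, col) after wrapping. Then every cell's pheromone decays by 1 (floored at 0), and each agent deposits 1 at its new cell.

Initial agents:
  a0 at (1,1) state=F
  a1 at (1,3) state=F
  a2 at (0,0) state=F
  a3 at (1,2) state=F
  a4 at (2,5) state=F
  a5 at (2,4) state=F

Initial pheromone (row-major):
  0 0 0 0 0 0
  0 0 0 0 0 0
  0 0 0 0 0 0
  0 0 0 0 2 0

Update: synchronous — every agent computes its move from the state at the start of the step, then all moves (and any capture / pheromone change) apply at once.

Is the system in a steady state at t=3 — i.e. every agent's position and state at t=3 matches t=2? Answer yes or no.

no

t=1: a0@(0,0) a1@(0,2) a2@(0,0) a3@(0,1) a4@(3,4) a5@(3,4) | pheromone: 2 1 1 0 0 0 / 0 0 0 0 0 0 / 0 0 0 0 0 0 / 0 0 0 0 3 0
t=2: a0@(0,0) a1@(0,1) a2@(0,0) a3@(0,0) a4@(3,4) a5@(3,4) | pheromone: 4 1 0 0 0 0 / 0 0 0 0 0 0 / 0 0 0 0 0 0 / 0 0 0 0 4 0
t=3: a0@(0,0) a1@(0,0) a2@(0,0) a3@(0,0) a4@(3,4) a5@(3,4) | pheromone: 7 0 0 0 0 0 / 0 0 0 0 0 0 / 0 0 0 0 0 0 / 0 0 0 0 5 0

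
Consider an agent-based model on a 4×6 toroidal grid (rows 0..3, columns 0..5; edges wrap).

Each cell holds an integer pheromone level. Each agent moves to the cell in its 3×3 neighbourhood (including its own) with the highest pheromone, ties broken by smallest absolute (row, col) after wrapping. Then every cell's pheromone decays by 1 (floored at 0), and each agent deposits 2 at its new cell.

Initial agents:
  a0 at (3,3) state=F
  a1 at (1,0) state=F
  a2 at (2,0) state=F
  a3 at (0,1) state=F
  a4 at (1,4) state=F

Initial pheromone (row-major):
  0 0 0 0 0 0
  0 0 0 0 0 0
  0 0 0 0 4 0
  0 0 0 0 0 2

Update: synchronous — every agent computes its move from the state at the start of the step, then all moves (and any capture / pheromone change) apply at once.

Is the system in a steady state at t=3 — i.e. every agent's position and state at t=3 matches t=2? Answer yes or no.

yes

t=1: a0@(2,4) a1@(0,0) a2@(3,5) a3@(0,0) a4@(2,4) | pheromone: 4 0 0 0 0 0 / 0 0 0 0 0 0 / 0 0 0 0 7 0 / 0 0 0 0 0 3
t=2: a0@(2,4) a1@(0,0) a2@(2,4) a3@(0,0) a4@(2,4) | pheromone: 7 0 0 0 0 0 / 0 0 0 0 0 0 / 0 0 0 0 12 0 / 0 0 0 0 0 2
t=3: a0@(2,4) a1@(0,0) a2@(2,4) a3@(0,0) a4@(2,4) | pheromone: 10 0 0 0 0 0 / 0 0 0 0 0 0 / 0 0 0 0 17 0 / 0 0 0 0 0 1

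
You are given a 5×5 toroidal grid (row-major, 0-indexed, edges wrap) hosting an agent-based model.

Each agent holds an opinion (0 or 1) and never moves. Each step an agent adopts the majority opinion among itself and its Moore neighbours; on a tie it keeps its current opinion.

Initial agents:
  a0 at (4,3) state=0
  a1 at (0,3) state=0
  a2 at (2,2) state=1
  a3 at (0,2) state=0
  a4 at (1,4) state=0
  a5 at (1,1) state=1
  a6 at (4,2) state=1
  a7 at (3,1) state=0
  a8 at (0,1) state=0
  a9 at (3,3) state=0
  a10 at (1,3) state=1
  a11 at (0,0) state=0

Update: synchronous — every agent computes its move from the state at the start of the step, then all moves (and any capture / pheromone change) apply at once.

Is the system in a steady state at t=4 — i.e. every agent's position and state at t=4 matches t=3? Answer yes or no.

t=1: a0@(4,3):0 a1@(0,3):0 a2@(2,2):1 a3@(0,2):0 a4@(1,4):0 a5@(1,1):0 a6@(4,2):0 a7@(3,1):1 a8@(0,1):0 a9@(3,3):0 a10@(1,3):0 a11@(0,0):0
t=2: a0@(4,3):0 a1@(0,3):0 a2@(2,2):0 a3@(0,2):0 a4@(1,4):0 a5@(1,1):0 a6@(4,2):0 a7@(3,1):1 a8@(0,1):0 a9@(3,3):0 a10@(1,3):0 a11@(0,0):0
t=3: a0@(4,3):0 a1@(0,3):0 a2@(2,2):0 a3@(0,2):0 a4@(1,4):0 a5@(1,1):0 a6@(4,2):0 a7@(3,1):0 a8@(0,1):0 a9@(3,3):0 a10@(1,3):0 a11@(0,0):0
t=4: (unchanged — steady state)

yes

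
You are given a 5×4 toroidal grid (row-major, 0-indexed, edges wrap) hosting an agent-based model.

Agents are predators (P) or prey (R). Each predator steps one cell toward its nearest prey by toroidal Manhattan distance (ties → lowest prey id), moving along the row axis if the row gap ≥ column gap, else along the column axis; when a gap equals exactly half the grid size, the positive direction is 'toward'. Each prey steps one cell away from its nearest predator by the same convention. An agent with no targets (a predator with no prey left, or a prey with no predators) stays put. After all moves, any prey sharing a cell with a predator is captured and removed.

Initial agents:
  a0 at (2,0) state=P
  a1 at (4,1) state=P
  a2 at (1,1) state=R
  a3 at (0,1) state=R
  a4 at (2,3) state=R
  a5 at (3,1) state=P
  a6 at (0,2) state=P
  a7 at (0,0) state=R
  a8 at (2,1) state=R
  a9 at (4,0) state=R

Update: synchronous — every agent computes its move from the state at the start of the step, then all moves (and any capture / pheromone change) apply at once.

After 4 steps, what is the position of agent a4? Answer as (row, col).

(2, 3)

t=1: a0@(2,3):P a1@(0,1):P a3@(1,1):R a4@(2,2):R a5@(2,1):P a6@(0,1):P a7@(4,0):R a8@(2,2):R a9@(4,3):R
t=2: a0@(2,2):P a1@(1,1):P a3@(2,1):R a4@(2,1):R a5@(1,1):P a6@(1,1):P a7@(3,0):R a8@(2,1):R a9@(0,3):R
t=3: a0@(2,1):P a1@(2,1):P a3@(2,0):R a4@(2,0):R a5@(2,1):P a6@(2,1):P a7@(3,3):R a8@(2,0):R a9@(4,3):R
t=4: a0@(2,0):P a1@(2,0):P a3@(2,3):R a4@(2,3):R a5@(2,0):P a6@(2,0):P a7@(3,2):R a8@(2,3):R a9@(0,3):R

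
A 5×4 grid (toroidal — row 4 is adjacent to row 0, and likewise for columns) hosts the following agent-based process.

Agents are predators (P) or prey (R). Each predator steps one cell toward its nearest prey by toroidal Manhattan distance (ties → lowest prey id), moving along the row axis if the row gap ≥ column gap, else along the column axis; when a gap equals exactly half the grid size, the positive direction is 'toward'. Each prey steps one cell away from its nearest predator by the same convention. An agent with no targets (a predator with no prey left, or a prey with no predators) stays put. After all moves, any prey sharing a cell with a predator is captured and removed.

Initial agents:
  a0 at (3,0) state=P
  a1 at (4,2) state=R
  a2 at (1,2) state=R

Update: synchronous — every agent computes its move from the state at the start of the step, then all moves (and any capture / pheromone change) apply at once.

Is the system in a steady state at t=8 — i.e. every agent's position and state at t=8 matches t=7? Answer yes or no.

no

t=1: a0@(3,1):P a1@(4,1):R a2@(0,2):R
t=2: a0@(4,1):P a1@(0,1):R a2@(1,2):R
t=3: a0@(0,1):P a1@(1,1):R a2@(2,2):R
t=4: a0@(1,1):P a1@(2,1):R a2@(3,2):R
t=5: a0@(2,1):P a1@(3,1):R a2@(4,2):R
t=6: a0@(3,1):P a1@(4,1):R a2@(0,2):R
t=7: a0@(4,1):P a1@(0,1):R a2@(1,2):R
t=8: a0@(0,1):P a1@(1,1):R a2@(2,2):R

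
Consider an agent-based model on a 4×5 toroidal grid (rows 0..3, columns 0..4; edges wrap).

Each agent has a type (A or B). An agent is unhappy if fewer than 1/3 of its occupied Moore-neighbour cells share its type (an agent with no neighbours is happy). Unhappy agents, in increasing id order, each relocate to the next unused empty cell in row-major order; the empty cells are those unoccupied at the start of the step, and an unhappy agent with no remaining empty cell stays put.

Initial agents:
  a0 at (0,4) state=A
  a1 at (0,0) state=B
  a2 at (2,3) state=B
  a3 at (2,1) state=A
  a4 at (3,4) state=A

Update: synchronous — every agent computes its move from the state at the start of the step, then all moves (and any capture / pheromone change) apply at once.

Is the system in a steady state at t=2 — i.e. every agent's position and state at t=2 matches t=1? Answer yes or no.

t=1: a0@(0,4):A a1@(0,1):B a2@(0,2):B a3@(2,1):A a4@(3,4):A
t=2: (unchanged — steady state)

yes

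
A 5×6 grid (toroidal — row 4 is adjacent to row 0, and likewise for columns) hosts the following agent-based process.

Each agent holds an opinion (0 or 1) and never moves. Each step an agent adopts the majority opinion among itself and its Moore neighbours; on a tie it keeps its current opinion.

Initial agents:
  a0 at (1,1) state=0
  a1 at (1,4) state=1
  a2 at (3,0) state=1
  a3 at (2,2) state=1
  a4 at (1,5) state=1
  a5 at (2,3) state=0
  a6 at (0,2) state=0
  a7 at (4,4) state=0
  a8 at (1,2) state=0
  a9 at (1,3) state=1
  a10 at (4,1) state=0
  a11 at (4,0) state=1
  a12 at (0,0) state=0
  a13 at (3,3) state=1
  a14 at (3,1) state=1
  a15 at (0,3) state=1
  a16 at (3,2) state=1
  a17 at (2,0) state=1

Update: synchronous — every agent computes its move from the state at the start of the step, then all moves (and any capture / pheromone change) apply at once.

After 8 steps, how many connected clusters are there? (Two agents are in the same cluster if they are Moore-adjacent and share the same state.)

1

t=1: a0@(1,1):0 a1@(1,4):1 a2@(3,0):1 a3@(2,2):1 a4@(1,5):1 a5@(2,3):1 a6@(0,2):0 a7@(4,4):1 a8@(1,2):0 a9@(1,3):1 a10@(4,1):1 a11@(4,0):1 a12@(0,0):0 a13@(3,3):1 a14@(3,1):1 a15@(0,3):1 a16@(3,2):1 a17@(2,0):1
t=2: a0@(1,1):0 a1@(1,4):1 a2@(3,0):1 a3@(2,2):1 a4@(1,5):1 a5@(2,3):1 a6@(0,2):0 a7@(4,4):1 a8@(1,2):1 a9@(1,3):1 a10@(4,1):1 a11@(4,0):1 a12@(0,0):1 a13@(3,3):1 a14@(3,1):1 a15@(0,3):1 a16@(3,2):1 a17@(2,0):1
t=3: a0@(1,1):1 a1@(1,4):1 a2@(3,0):1 a3@(2,2):1 a4@(1,5):1 a5@(2,3):1 a6@(0,2):1 a7@(4,4):1 a8@(1,2):1 a9@(1,3):1 a10@(4,1):1 a11@(4,0):1 a12@(0,0):1 a13@(3,3):1 a14@(3,1):1 a15@(0,3):1 a16@(3,2):1 a17@(2,0):1
t=4: (unchanged — steady state)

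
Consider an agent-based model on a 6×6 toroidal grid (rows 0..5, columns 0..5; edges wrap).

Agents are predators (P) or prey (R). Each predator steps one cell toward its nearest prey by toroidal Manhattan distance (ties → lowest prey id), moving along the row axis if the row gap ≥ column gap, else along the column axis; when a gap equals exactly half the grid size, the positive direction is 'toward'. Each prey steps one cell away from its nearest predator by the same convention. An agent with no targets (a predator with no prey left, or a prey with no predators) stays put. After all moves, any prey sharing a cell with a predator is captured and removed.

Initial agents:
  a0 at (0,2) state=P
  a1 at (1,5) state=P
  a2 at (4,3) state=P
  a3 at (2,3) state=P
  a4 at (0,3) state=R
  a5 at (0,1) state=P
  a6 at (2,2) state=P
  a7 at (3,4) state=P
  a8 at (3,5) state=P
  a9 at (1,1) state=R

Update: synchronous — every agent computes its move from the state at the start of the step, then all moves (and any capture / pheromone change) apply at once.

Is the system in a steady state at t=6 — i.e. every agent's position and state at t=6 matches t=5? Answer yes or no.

no

t=1: a0@(0,3):P a1@(1,0):P a2@(5,3):P a3@(1,3):P a4@(0,4):R a5@(1,1):P a6@(1,2):P a7@(4,4):P a8@(2,5):P a9@(2,1):R
t=2: a0@(0,4):P a1@(2,0):P a2@(0,3):P a3@(0,3):P a4@(0,5):R a5@(2,1):P a6@(2,2):P a7@(5,4):P a8@(2,0):P a9@(3,1):R
t=3: a0@(0,5):P a1@(3,0):P a2@(0,4):P a3@(0,4):P a4@(0,0):R a5@(3,1):P a6@(3,2):P a7@(0,4):P a8@(3,0):P a9@(4,1):R
t=4: a0@(0,0):P a1@(4,0):P a2@(0,5):P a3@(0,5):P a4@(0,1):R a5@(4,1):P a6@(4,2):P a7@(0,5):P a8@(4,0):P a9@(5,1):R
t=5: a0@(0,1):P a1@(5,0):P a2@(0,0):P a3@(0,0):P a4@(0,2):R a5@(5,1):P a6@(5,2):P a7@(0,0):P a8@(5,0):P
t=6: a0@(0,2):P a1@(5,1):P a2@(0,1):P a3@(0,1):P a4@(0,3):R a5@(0,1):P a6@(0,2):P a7@(0,1):P a8@(5,1):P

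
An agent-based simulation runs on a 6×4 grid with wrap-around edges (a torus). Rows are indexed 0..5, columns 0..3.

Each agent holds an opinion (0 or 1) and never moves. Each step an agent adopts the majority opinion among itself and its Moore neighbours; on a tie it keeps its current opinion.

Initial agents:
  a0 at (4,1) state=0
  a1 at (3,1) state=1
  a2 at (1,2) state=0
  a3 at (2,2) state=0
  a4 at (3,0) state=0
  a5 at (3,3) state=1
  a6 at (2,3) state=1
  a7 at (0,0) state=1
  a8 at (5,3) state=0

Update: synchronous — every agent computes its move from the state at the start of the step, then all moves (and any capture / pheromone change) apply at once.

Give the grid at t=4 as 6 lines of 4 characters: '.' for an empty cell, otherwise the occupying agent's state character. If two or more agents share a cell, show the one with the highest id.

t=1: a0@(4,1):0 a1@(3,1):0 a2@(1,2):0 a3@(2,2):1 a4@(3,0):1 a5@(3,3):1 a6@(2,3):0 a7@(0,0):1 a8@(5,3):0
t=2: a0@(4,1):0 a1@(3,1):0 a2@(1,2):0 a3@(2,2):0 a4@(3,0):0 a5@(3,3):1 a6@(2,3):1 a7@(0,0):1 a8@(5,3):0
t=3: a0@(4,1):0 a1@(3,1):0 a2@(1,2):0 a3@(2,2):0 a4@(3,0):0 a5@(3,3):1 a6@(2,3):0 a7@(0,0):1 a8@(5,3):0
t=4: a0@(4,1):0 a1@(3,1):0 a2@(1,2):0 a3@(2,2):0 a4@(3,0):0 a5@(3,3):0 a6@(2,3):0 a7@(0,0):1 a8@(5,3):0

1...
..0.
..00
00.0
.0..
...0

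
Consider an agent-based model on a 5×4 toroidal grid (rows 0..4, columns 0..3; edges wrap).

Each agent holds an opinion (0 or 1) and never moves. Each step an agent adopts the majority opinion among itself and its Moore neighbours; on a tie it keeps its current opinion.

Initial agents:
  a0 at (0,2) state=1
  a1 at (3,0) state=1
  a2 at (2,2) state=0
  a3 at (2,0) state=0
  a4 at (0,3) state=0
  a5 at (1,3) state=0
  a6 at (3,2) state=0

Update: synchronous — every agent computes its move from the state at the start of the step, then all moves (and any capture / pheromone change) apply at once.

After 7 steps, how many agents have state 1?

1

t=1: a0@(0,2):0 a1@(3,0):1 a2@(2,2):0 a3@(2,0):0 a4@(0,3):0 a5@(1,3):0 a6@(3,2):0
t=2: (unchanged — steady state)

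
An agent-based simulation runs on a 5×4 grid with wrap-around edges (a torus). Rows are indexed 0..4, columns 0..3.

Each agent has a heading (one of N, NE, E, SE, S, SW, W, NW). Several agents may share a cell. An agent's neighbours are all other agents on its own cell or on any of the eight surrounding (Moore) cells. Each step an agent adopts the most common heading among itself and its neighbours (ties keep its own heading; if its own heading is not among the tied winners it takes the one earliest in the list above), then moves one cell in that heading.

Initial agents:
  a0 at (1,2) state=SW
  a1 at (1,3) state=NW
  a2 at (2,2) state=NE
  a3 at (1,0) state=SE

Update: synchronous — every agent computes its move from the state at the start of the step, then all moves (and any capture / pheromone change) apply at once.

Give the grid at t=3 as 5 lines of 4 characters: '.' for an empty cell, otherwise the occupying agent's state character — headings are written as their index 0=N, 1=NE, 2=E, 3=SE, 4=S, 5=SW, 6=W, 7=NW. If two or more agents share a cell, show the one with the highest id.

t=1: a0@(2,1):SW a1@(0,2):NW a2@(1,3):NE a3@(2,1):SE
t=2: a0@(3,0):SW a1@(4,1):NW a2@(0,0):NE a3@(3,2):SE
t=3: a0@(4,3):SW a1@(3,0):NW a2@(4,1):NE a3@(4,3):SE

....
....
....
7...
.1.3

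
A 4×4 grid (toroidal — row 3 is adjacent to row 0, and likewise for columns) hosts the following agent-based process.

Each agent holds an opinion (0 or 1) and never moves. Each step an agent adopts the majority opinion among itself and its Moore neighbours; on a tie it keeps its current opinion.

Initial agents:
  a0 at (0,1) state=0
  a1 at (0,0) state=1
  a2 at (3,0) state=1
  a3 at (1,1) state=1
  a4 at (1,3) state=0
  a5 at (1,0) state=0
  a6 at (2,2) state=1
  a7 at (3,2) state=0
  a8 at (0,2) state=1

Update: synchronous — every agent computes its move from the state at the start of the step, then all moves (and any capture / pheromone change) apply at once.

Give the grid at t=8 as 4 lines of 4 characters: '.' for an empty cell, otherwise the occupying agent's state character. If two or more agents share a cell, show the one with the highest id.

111.
11.1
..1.
1.1.

t=1: a0@(0,1):1 a1@(0,0):1 a2@(3,0):1 a3@(1,1):1 a4@(1,3):1 a5@(1,0):0 a6@(2,2):1 a7@(3,2):0 a8@(0,2):0
t=2: a0@(0,1):1 a1@(0,0):1 a2@(3,0):1 a3@(1,1):1 a4@(1,3):1 a5@(1,0):1 a6@(2,2):1 a7@(3,2):0 a8@(0,2):1
t=3: a0@(0,1):1 a1@(0,0):1 a2@(3,0):1 a3@(1,1):1 a4@(1,3):1 a5@(1,0):1 a6@(2,2):1 a7@(3,2):1 a8@(0,2):1
t=4: (unchanged — steady state)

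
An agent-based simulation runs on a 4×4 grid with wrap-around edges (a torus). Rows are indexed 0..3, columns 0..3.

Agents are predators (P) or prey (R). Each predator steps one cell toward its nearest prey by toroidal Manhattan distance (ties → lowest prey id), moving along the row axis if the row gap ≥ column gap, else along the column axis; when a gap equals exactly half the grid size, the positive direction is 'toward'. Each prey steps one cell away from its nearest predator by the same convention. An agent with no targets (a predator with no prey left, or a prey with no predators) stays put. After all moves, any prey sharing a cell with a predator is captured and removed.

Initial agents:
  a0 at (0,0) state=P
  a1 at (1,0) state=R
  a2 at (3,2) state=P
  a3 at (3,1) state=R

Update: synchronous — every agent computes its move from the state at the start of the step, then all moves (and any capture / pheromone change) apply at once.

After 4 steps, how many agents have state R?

t=1: a0@(1,0):P a1@(2,0):R a2@(3,1):P a3@(3,0):R
t=2: a0@(2,0):P a2@(3,0):P a3@(3,3):R
t=3: a0@(3,0):P a2@(3,3):P a3@(3,2):R
t=4: a0@(3,1):P a2@(3,2):P

0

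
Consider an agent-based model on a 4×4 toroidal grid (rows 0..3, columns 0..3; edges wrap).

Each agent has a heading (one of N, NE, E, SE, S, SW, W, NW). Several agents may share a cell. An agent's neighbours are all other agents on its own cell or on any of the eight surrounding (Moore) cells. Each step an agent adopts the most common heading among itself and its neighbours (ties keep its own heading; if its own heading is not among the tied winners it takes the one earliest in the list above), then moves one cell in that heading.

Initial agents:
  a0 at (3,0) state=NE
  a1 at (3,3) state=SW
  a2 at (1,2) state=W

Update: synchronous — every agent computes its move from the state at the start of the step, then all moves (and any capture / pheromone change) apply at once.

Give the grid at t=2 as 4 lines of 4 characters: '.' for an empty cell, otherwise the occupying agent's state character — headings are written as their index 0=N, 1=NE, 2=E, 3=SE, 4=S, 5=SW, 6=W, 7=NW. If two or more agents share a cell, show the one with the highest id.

t=1: a0@(2,1):NE a1@(0,2):SW a2@(1,1):W
t=2: a0@(1,2):NE a1@(1,1):SW a2@(1,0):W

....
651.
....
....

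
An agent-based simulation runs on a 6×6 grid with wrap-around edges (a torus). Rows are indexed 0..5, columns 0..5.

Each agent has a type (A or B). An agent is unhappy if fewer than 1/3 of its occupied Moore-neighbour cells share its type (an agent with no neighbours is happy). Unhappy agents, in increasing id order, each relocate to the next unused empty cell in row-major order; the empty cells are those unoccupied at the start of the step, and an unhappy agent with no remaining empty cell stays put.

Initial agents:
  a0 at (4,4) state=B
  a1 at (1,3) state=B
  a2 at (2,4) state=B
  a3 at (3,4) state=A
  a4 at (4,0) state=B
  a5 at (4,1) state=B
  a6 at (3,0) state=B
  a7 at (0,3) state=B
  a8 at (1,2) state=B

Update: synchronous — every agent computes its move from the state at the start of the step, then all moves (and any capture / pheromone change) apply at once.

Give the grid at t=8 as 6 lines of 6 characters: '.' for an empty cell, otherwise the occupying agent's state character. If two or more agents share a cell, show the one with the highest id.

t=1: a0@(0,0):B a1@(1,3):B a2@(2,4):B a3@(0,1):A a4@(4,0):B a5@(4,1):B a6@(3,0):B a7@(0,3):B a8@(1,2):B
t=2: a0@(0,2):B a1@(1,3):B a2@(2,4):B a3@(0,4):A a4@(4,0):B a5@(4,1):B a6@(3,0):B a7@(0,3):B a8@(1,2):B
t=3: a0@(0,2):B a1@(1,3):B a2@(2,4):B a3@(0,0):A a4@(4,0):B a5@(4,1):B a6@(3,0):B a7@(0,3):B a8@(1,2):B
t=4: (unchanged — steady state)

A.BB..
..BB..
....B.
B.....
BB....
......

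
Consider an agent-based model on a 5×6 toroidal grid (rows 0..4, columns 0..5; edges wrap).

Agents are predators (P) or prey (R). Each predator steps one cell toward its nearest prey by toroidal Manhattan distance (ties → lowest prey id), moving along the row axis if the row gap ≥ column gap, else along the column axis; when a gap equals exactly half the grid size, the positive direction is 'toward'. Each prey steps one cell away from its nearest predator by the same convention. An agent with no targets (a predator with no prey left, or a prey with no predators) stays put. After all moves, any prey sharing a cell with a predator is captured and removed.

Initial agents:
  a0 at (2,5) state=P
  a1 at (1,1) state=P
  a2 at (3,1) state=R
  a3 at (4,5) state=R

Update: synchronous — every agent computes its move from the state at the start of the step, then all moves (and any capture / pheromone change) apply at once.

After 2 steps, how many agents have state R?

2

t=1: a0@(3,5):P a1@(2,1):P a2@(4,1):R a3@(0,5):R
t=2: a0@(4,5):P a1@(3,1):P a2@(0,1):R a3@(1,5):R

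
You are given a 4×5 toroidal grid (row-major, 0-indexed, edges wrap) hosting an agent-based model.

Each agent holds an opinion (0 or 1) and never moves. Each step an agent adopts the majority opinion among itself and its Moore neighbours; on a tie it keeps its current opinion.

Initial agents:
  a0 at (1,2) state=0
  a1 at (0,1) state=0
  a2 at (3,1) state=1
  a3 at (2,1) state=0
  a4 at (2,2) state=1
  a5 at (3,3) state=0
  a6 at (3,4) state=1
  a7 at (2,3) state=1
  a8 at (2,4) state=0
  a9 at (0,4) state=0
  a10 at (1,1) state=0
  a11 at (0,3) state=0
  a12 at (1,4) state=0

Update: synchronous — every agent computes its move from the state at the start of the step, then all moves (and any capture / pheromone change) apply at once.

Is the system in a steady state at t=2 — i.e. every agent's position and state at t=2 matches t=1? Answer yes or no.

no

t=1: a0@(1,2):0 a1@(0,1):0 a2@(3,1):1 a3@(2,1):0 a4@(2,2):0 a5@(3,3):0 a6@(3,4):0 a7@(2,3):0 a8@(2,4):0 a9@(0,4):0 a10@(1,1):0 a11@(0,3):0 a12@(1,4):0
t=2: a0@(1,2):0 a1@(0,1):0 a2@(3,1):0 a3@(2,1):0 a4@(2,2):0 a5@(3,3):0 a6@(3,4):0 a7@(2,3):0 a8@(2,4):0 a9@(0,4):0 a10@(1,1):0 a11@(0,3):0 a12@(1,4):0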